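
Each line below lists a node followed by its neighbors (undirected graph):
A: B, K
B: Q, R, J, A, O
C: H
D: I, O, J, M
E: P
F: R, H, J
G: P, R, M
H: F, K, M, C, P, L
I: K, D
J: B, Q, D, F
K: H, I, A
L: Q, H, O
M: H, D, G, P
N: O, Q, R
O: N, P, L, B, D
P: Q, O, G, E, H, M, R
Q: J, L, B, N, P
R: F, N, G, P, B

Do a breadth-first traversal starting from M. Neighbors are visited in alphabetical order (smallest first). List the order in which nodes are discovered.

Visit M; enqueue D, G, H, P → queue [D, G, H, P]
Visit D; enqueue I, J, O → queue [G, H, P, I, J, O]
Visit G; enqueue R → queue [H, P, I, J, O, R]
Visit H; enqueue C, F, K, L → queue [P, I, J, O, R, C, F, K, L]
Visit P; enqueue E, Q → queue [I, J, O, R, C, F, K, L, E, Q]
Visit I → queue [J, O, R, C, F, K, L, E, Q]
Visit J; enqueue B → queue [O, R, C, F, K, L, E, Q, B]
Visit O; enqueue N → queue [R, C, F, K, L, E, Q, B, N]
Visit R → queue [C, F, K, L, E, Q, B, N]
Visit C → queue [F, K, L, E, Q, B, N]
Visit F → queue [K, L, E, Q, B, N]
Visit K; enqueue A → queue [L, E, Q, B, N, A]
Visit L → queue [E, Q, B, N, A]
Visit E → queue [Q, B, N, A]
Visit Q → queue [B, N, A]
Visit B → queue [N, A]
Visit N → queue [A]
Visit A → queue []

M -> D -> G -> H -> P -> I -> J -> O -> R -> C -> F -> K -> L -> E -> Q -> B -> N -> A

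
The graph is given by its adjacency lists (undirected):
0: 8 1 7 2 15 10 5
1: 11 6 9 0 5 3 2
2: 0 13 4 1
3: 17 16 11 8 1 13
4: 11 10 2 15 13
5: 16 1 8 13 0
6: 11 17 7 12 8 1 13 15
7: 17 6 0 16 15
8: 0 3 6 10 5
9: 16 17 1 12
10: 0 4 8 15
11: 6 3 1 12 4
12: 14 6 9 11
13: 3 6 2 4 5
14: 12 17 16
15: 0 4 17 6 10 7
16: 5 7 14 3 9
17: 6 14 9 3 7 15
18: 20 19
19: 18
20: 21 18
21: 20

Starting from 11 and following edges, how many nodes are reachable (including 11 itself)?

18

BFS from 11 visits: 11, 12, 6, 4, 3, 1, 14, 9, 17, 15, 13, 8, 7, 10, 2, 16, 5, 0
Reachable nodes: 18 of 22 total.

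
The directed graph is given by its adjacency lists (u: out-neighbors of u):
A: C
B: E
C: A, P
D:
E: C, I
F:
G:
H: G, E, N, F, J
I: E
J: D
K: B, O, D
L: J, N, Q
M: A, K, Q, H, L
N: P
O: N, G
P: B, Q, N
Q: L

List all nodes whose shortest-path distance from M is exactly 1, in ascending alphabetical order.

Level 0: M
Level 1: A, H, K, L, Q
Level 2: B, C, D, E, F, G, J, N, O
Level 3: I, P

A, H, K, L, Q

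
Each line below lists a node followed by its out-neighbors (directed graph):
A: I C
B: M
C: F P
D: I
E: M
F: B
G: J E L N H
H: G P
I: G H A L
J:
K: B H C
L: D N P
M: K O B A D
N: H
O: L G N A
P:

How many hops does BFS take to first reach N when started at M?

2

Level 0: M
Level 1: A, B, D, K, O
Level 2: C, G, H, I, L, N
Level 3: E, F, J, P
N first appears at level 2.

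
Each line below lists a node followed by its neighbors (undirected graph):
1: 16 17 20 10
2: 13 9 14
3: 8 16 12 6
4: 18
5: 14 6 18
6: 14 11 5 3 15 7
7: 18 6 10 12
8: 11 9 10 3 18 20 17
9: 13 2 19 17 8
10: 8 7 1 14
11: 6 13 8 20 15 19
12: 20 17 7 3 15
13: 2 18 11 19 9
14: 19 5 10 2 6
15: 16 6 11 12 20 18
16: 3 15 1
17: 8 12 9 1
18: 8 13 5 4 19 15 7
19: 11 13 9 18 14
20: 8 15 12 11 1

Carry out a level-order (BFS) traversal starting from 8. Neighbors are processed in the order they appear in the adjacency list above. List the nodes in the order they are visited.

Visit 8; enqueue 11, 9, 10, 3, 18, 20, 17 → queue [11, 9, 10, 3, 18, 20, 17]
Visit 11; enqueue 6, 13, 15, 19 → queue [9, 10, 3, 18, 20, 17, 6, 13, 15, 19]
Visit 9; enqueue 2 → queue [10, 3, 18, 20, 17, 6, 13, 15, 19, 2]
Visit 10; enqueue 7, 1, 14 → queue [3, 18, 20, 17, 6, 13, 15, 19, 2, 7, 1, 14]
Visit 3; enqueue 16, 12 → queue [18, 20, 17, 6, 13, 15, 19, 2, 7, 1, 14, 16, 12]
Visit 18; enqueue 5, 4 → queue [20, 17, 6, 13, 15, 19, 2, 7, 1, 14, 16, 12, 5, 4]
Visit 20 → queue [17, 6, 13, 15, 19, 2, 7, 1, 14, 16, 12, 5, 4]
Visit 17 → queue [6, 13, 15, 19, 2, 7, 1, 14, 16, 12, 5, 4]
Visit 6 → queue [13, 15, 19, 2, 7, 1, 14, 16, 12, 5, 4]
Visit 13 → queue [15, 19, 2, 7, 1, 14, 16, 12, 5, 4]
Visit 15 → queue [19, 2, 7, 1, 14, 16, 12, 5, 4]
Visit 19 → queue [2, 7, 1, 14, 16, 12, 5, 4]
Visit 2 → queue [7, 1, 14, 16, 12, 5, 4]
Visit 7 → queue [1, 14, 16, 12, 5, 4]
Visit 1 → queue [14, 16, 12, 5, 4]
Visit 14 → queue [16, 12, 5, 4]
Visit 16 → queue [12, 5, 4]
Visit 12 → queue [5, 4]
Visit 5 → queue [4]
Visit 4 → queue []

8 11 9 10 3 18 20 17 6 13 15 19 2 7 1 14 16 12 5 4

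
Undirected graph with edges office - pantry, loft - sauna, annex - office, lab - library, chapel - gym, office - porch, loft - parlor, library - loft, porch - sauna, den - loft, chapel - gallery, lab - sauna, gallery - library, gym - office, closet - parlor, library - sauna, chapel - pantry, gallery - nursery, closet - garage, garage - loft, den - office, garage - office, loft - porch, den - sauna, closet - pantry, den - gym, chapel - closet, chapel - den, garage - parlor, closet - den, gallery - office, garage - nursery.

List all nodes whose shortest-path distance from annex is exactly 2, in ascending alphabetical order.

den, gallery, garage, gym, pantry, porch

Level 0: annex
Level 1: office
Level 2: den, gallery, garage, gym, pantry, porch
Level 3: chapel, closet, library, loft, nursery, parlor, sauna
Level 4: lab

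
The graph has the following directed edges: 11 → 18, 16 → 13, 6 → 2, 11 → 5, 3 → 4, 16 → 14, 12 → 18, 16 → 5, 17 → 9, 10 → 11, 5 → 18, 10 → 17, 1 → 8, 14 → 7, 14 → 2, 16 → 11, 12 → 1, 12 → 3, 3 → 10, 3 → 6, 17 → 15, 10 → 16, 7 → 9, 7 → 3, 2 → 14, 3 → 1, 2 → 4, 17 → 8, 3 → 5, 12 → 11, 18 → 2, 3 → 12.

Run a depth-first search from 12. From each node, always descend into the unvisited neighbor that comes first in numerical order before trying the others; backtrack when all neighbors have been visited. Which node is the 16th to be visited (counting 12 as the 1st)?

13

Visit 12
12 → 1
1 → 8
12 → 3
3 → 4
3 → 5
5 → 18
18 → 2
2 → 14
14 → 7
7 → 9
3 → 6
3 → 10
10 → 11
10 → 16
16 → 13
10 → 17
17 → 15

Visit order: 12, 1, 8, 3, 4, 5, 18, 2, 14, 7, 9, 6, 10, 11, 16, 13, 17, 15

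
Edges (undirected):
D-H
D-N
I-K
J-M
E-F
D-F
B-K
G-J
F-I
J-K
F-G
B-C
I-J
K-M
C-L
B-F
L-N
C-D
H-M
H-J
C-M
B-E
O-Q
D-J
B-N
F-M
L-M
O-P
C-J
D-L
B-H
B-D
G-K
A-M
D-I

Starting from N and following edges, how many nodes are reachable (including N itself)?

14

BFS from N visits: N, L, D, B, M, C, J, I, H, F, K, E, A, G
Reachable nodes: 14 of 17 total.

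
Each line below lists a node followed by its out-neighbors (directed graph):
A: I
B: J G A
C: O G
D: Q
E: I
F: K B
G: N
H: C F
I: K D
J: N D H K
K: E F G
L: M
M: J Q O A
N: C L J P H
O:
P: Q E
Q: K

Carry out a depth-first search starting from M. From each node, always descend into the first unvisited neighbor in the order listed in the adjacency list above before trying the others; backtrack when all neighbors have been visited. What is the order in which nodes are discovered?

Visit M
M → J
J → N
N → C
C → O
C → G
N → L
N → P
P → Q
Q → K
K → E
E → I
I → D
K → F
F → B
B → A
N → H

M, J, N, C, O, G, L, P, Q, K, E, I, D, F, B, A, H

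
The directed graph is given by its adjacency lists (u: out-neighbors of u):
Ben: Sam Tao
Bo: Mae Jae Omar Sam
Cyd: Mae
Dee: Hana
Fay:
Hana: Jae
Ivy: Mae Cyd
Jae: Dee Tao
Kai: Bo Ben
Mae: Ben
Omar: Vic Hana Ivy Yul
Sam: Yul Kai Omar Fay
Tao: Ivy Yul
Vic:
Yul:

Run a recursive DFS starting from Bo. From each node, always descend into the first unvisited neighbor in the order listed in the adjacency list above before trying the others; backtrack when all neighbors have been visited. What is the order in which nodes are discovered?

Bo → Mae → Ben → Sam → Yul → Kai → Omar → Vic → Hana → Jae → Dee → Tao → Ivy → Cyd → Fay

Visit Bo
Bo → Mae
Mae → Ben
Ben → Sam
Sam → Yul
Sam → Kai
Sam → Omar
Omar → Vic
Omar → Hana
Hana → Jae
Jae → Dee
Jae → Tao
Tao → Ivy
Ivy → Cyd
Sam → Fay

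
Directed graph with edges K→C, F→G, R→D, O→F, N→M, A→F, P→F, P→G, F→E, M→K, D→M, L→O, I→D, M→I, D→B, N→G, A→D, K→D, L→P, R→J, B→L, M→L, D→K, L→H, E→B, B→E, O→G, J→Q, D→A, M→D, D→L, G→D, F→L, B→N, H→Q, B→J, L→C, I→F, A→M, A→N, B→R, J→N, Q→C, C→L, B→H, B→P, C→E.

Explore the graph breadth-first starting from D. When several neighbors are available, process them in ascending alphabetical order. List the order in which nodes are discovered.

Visit D; enqueue A, B, K, L, M → queue [A, B, K, L, M]
Visit A; enqueue F, N → queue [B, K, L, M, F, N]
Visit B; enqueue E, H, J, P, R → queue [K, L, M, F, N, E, H, J, P, R]
Visit K; enqueue C → queue [L, M, F, N, E, H, J, P, R, C]
Visit L; enqueue O → queue [M, F, N, E, H, J, P, R, C, O]
Visit M; enqueue I → queue [F, N, E, H, J, P, R, C, O, I]
Visit F; enqueue G → queue [N, E, H, J, P, R, C, O, I, G]
Visit N → queue [E, H, J, P, R, C, O, I, G]
Visit E → queue [H, J, P, R, C, O, I, G]
Visit H; enqueue Q → queue [J, P, R, C, O, I, G, Q]
Visit J → queue [P, R, C, O, I, G, Q]
Visit P → queue [R, C, O, I, G, Q]
Visit R → queue [C, O, I, G, Q]
Visit C → queue [O, I, G, Q]
Visit O → queue [I, G, Q]
Visit I → queue [G, Q]
Visit G → queue [Q]
Visit Q → queue []

D → A → B → K → L → M → F → N → E → H → J → P → R → C → O → I → G → Q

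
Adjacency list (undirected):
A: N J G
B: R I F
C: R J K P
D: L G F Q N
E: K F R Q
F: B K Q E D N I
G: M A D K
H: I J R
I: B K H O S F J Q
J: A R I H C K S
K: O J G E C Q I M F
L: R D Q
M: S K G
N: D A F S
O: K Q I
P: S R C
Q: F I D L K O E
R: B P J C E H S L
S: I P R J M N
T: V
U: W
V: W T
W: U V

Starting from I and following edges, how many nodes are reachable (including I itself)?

19

BFS from I visits: I, B, K, H, O, S, F, J, Q, R, G, E, C, M, P, N, D, A, L
Reachable nodes: 19 of 23 total.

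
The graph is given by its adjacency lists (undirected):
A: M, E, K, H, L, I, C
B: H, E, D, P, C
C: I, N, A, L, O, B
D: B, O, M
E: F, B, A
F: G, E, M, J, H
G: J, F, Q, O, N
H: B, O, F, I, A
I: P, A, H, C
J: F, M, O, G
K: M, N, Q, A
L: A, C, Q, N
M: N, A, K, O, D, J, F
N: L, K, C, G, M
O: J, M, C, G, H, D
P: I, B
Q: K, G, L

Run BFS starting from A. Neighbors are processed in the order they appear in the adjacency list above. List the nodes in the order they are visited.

A M E K H L I C N O D J F B Q P G

Visit A; enqueue M, E, K, H, L, I, C → queue [M, E, K, H, L, I, C]
Visit M; enqueue N, O, D, J, F → queue [E, K, H, L, I, C, N, O, D, J, F]
Visit E; enqueue B → queue [K, H, L, I, C, N, O, D, J, F, B]
Visit K; enqueue Q → queue [H, L, I, C, N, O, D, J, F, B, Q]
Visit H → queue [L, I, C, N, O, D, J, F, B, Q]
Visit L → queue [I, C, N, O, D, J, F, B, Q]
Visit I; enqueue P → queue [C, N, O, D, J, F, B, Q, P]
Visit C → queue [N, O, D, J, F, B, Q, P]
Visit N; enqueue G → queue [O, D, J, F, B, Q, P, G]
Visit O → queue [D, J, F, B, Q, P, G]
Visit D → queue [J, F, B, Q, P, G]
Visit J → queue [F, B, Q, P, G]
Visit F → queue [B, Q, P, G]
Visit B → queue [Q, P, G]
Visit Q → queue [P, G]
Visit P → queue [G]
Visit G → queue []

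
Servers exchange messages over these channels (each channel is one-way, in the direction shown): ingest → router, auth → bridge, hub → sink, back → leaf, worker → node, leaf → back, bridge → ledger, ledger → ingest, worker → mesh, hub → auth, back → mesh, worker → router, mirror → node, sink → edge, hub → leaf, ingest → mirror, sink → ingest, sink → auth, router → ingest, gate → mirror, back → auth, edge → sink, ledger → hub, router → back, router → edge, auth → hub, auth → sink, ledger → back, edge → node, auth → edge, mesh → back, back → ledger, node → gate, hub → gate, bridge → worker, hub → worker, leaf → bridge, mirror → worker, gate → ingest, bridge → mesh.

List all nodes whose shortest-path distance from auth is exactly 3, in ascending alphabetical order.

back, mirror, router

Level 0: auth
Level 1: bridge, edge, hub, sink
Level 2: gate, ingest, leaf, ledger, mesh, node, worker
Level 3: back, mirror, router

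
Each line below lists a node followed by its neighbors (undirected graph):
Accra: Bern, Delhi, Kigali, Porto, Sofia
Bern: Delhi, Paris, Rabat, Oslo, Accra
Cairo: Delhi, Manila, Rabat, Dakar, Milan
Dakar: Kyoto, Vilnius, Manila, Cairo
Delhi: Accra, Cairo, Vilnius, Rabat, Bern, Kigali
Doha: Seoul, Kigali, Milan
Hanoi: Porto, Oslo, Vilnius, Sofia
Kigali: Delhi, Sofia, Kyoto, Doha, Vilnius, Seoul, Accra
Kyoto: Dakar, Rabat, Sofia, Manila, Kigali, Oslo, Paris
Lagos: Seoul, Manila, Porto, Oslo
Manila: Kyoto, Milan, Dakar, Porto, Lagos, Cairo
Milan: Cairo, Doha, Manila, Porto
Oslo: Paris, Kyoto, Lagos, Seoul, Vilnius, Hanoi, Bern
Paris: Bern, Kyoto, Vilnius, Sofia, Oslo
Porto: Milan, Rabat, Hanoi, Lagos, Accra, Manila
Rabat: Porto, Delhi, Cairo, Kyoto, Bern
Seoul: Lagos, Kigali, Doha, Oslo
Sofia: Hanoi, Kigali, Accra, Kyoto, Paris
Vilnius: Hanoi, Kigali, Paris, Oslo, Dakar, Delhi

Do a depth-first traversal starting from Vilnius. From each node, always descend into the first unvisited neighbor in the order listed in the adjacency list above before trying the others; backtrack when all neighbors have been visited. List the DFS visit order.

Visit Vilnius
Vilnius → Hanoi
Hanoi → Porto
Porto → Milan
Milan → Cairo
Cairo → Delhi
Delhi → Accra
Accra → Bern
Bern → Paris
Paris → Kyoto
Kyoto → Dakar
Dakar → Manila
Manila → Lagos
Lagos → Seoul
Seoul → Kigali
Kigali → Sofia
Kigali → Doha
Seoul → Oslo
Kyoto → Rabat

Vilnius, Hanoi, Porto, Milan, Cairo, Delhi, Accra, Bern, Paris, Kyoto, Dakar, Manila, Lagos, Seoul, Kigali, Sofia, Doha, Oslo, Rabat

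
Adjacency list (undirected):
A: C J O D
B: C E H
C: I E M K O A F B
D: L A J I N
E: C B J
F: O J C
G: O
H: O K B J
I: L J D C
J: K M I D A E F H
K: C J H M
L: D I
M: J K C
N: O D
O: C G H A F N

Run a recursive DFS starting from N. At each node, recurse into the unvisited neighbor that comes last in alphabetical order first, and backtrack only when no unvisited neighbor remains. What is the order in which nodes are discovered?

N → O → H → K → M → J → I → L → D → A → C → F → E → B → G

Visit N
N → O
O → H
H → K
K → M
M → J
J → I
I → L
L → D
D → A
A → C
C → F
C → E
E → B
O → G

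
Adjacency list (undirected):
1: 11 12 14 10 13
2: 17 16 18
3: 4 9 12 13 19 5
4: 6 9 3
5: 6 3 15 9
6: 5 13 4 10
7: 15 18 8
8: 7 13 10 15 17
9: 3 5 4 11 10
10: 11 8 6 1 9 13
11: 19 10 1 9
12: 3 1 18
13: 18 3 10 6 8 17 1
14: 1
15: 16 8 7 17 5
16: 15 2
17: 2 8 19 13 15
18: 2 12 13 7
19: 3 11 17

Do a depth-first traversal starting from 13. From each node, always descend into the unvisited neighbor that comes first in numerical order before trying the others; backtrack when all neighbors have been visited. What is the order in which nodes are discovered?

13, 1, 10, 6, 4, 3, 5, 9, 11, 19, 17, 2, 16, 15, 7, 8, 18, 12, 14

Visit 13
13 → 1
1 → 10
10 → 6
6 → 4
4 → 3
3 → 5
5 → 9
9 → 11
11 → 19
19 → 17
17 → 2
2 → 16
16 → 15
15 → 7
7 → 8
7 → 18
18 → 12
1 → 14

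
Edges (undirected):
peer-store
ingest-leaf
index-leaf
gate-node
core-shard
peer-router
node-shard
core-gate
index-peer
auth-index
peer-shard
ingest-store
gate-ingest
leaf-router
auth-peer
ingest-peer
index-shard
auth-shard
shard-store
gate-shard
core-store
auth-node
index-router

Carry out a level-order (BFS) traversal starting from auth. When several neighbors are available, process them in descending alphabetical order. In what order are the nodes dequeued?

auth → shard → peer → node → index → store → gate → core → router → ingest → leaf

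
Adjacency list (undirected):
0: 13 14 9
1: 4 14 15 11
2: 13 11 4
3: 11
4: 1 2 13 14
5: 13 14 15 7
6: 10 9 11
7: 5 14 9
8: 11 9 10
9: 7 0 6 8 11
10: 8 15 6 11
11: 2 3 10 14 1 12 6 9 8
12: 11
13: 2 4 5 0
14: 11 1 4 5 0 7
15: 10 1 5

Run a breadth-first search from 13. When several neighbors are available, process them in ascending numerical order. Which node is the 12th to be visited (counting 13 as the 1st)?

6

Visit 13; enqueue 0, 2, 4, 5 → queue [0, 2, 4, 5]
Visit 0; enqueue 9, 14 → queue [2, 4, 5, 9, 14]
Visit 2; enqueue 11 → queue [4, 5, 9, 14, 11]
Visit 4; enqueue 1 → queue [5, 9, 14, 11, 1]
Visit 5; enqueue 7, 15 → queue [9, 14, 11, 1, 7, 15]
Visit 9; enqueue 6, 8 → queue [14, 11, 1, 7, 15, 6, 8]
Visit 14 → queue [11, 1, 7, 15, 6, 8]
Visit 11; enqueue 3, 10, 12 → queue [1, 7, 15, 6, 8, 3, 10, 12]
Visit 1 → queue [7, 15, 6, 8, 3, 10, 12]
Visit 7 → queue [15, 6, 8, 3, 10, 12]
Visit 15 → queue [6, 8, 3, 10, 12]
Visit 6 → queue [8, 3, 10, 12]
Visit 8 → queue [3, 10, 12]
Visit 3 → queue [10, 12]
Visit 10 → queue [12]
Visit 12 → queue []

Visit order: 13, 0, 2, 4, 5, 9, 14, 11, 1, 7, 15, 6, 8, 3, 10, 12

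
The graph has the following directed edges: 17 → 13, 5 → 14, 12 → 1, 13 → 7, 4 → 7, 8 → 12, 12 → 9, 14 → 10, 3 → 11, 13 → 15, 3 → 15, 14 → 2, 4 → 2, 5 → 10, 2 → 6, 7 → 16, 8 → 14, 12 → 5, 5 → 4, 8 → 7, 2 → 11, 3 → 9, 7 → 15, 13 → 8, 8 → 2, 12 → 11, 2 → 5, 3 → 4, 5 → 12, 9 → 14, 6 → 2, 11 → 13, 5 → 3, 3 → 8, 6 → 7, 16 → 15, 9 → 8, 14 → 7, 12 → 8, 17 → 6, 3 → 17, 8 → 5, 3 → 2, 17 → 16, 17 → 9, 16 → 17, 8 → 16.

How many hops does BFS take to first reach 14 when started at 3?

Level 0: 3
Level 1: 2, 4, 8, 9, 11, 15, 17
Level 2: 5, 6, 7, 12, 13, 14, 16
Level 3: 1, 10
14 first appears at level 2.

2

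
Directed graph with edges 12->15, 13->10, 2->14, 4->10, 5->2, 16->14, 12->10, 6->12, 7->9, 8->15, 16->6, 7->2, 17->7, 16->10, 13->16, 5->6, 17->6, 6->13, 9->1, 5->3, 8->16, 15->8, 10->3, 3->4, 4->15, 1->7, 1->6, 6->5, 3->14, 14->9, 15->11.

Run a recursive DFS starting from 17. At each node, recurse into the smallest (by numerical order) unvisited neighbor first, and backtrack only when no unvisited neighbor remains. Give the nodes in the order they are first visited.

Visit 17
17 → 6
6 → 5
5 → 2
2 → 14
14 → 9
9 → 1
1 → 7
5 → 3
3 → 4
4 → 10
4 → 15
15 → 8
8 → 16
15 → 11
6 → 12
6 → 13

17 → 6 → 5 → 2 → 14 → 9 → 1 → 7 → 3 → 4 → 10 → 15 → 8 → 16 → 11 → 12 → 13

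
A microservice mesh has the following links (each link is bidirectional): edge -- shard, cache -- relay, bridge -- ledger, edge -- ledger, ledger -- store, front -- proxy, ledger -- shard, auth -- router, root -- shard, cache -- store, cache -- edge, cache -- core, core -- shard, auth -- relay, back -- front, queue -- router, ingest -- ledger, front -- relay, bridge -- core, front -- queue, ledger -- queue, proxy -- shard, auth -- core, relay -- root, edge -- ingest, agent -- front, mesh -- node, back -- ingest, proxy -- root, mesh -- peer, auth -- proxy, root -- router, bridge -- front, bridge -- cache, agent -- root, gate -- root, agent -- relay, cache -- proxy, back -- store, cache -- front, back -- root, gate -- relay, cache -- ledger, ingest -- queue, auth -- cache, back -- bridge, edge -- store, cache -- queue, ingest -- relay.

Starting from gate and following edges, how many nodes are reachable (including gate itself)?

18

BFS from gate visits: gate, relay, root, agent, auth, cache, front, ingest, back, proxy, router, shard, core, bridge, edge, ledger, queue, store
Reachable nodes: 18 of 21 total.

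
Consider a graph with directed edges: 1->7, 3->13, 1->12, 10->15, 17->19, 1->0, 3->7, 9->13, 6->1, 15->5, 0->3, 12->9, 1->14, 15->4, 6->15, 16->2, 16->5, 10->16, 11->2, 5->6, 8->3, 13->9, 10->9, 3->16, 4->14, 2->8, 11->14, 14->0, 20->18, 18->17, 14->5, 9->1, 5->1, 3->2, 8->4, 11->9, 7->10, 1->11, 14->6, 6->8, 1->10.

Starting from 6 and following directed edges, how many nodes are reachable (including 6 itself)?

BFS from 6 visits: 6, 1, 8, 15, 0, 7, 10, 11, 12, 14, 3, 4, 5, 9, 16, 2, 13
Reachable nodes: 17 of 21 total.

17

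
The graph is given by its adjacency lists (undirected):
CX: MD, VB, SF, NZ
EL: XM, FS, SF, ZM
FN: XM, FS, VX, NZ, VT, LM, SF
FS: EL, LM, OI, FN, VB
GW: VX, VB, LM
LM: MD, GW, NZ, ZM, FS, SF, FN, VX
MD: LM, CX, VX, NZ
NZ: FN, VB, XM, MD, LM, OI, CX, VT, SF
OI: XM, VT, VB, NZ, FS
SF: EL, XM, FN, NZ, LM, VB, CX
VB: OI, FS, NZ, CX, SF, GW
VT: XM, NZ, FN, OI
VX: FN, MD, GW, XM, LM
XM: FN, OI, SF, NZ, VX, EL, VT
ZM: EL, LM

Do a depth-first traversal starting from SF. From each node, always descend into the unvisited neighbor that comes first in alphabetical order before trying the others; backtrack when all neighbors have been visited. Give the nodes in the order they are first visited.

Visit SF
SF → CX
CX → MD
MD → LM
LM → FN
FN → FS
FS → EL
EL → XM
XM → NZ
NZ → OI
OI → VB
VB → GW
GW → VX
OI → VT
EL → ZM

SF, CX, MD, LM, FN, FS, EL, XM, NZ, OI, VB, GW, VX, VT, ZM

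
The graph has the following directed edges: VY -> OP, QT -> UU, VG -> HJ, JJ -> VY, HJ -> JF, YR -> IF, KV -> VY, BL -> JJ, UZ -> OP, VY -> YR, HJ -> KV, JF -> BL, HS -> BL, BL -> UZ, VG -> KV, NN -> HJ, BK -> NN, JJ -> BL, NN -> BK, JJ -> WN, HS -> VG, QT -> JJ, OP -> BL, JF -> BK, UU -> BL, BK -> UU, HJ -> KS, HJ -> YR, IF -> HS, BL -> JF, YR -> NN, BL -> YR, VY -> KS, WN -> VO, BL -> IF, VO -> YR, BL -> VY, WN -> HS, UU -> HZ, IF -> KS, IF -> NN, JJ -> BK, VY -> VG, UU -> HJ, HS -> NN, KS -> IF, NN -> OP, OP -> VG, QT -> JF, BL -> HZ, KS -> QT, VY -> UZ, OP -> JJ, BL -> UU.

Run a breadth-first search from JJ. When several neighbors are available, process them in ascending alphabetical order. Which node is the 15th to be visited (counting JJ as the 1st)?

Visit JJ; enqueue BK, BL, VY, WN → queue [BK, BL, VY, WN]
Visit BK; enqueue NN, UU → queue [BL, VY, WN, NN, UU]
Visit BL; enqueue HZ, IF, JF, UZ, YR → queue [VY, WN, NN, UU, HZ, IF, JF, UZ, YR]
Visit VY; enqueue KS, OP, VG → queue [WN, NN, UU, HZ, IF, JF, UZ, YR, KS, OP, VG]
Visit WN; enqueue HS, VO → queue [NN, UU, HZ, IF, JF, UZ, YR, KS, OP, VG, HS, VO]
Visit NN; enqueue HJ → queue [UU, HZ, IF, JF, UZ, YR, KS, OP, VG, HS, VO, HJ]
Visit UU → queue [HZ, IF, JF, UZ, YR, KS, OP, VG, HS, VO, HJ]
Visit HZ → queue [IF, JF, UZ, YR, KS, OP, VG, HS, VO, HJ]
Visit IF → queue [JF, UZ, YR, KS, OP, VG, HS, VO, HJ]
Visit JF → queue [UZ, YR, KS, OP, VG, HS, VO, HJ]
Visit UZ → queue [YR, KS, OP, VG, HS, VO, HJ]
Visit YR → queue [KS, OP, VG, HS, VO, HJ]
Visit KS; enqueue QT → queue [OP, VG, HS, VO, HJ, QT]
Visit OP → queue [VG, HS, VO, HJ, QT]
Visit VG; enqueue KV → queue [HS, VO, HJ, QT, KV]
Visit HS → queue [VO, HJ, QT, KV]
Visit VO → queue [HJ, QT, KV]
Visit HJ → queue [QT, KV]
Visit QT → queue [KV]
Visit KV → queue []

Visit order: JJ, BK, BL, VY, WN, NN, UU, HZ, IF, JF, UZ, YR, KS, OP, VG, HS, VO, HJ, QT, KV

VG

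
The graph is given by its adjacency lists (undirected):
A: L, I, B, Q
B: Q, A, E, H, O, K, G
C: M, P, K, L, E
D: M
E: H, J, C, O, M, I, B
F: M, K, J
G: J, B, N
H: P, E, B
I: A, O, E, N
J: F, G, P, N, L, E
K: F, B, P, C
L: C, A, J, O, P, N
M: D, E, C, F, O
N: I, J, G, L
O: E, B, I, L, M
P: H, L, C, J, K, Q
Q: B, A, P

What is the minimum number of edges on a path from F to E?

Level 0: F
Level 1: J, K, M
Level 2: B, C, D, E, G, L, N, O, P
Level 3: A, H, I, Q
E first appears at level 2.

2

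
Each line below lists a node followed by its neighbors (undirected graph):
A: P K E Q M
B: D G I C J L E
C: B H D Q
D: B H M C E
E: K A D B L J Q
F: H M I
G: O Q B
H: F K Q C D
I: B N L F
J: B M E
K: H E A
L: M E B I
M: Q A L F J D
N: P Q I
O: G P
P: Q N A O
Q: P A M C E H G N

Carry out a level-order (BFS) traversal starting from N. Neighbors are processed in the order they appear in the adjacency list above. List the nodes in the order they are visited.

N P Q I A O M C E H G B L F K J D

Visit N; enqueue P, Q, I → queue [P, Q, I]
Visit P; enqueue A, O → queue [Q, I, A, O]
Visit Q; enqueue M, C, E, H, G → queue [I, A, O, M, C, E, H, G]
Visit I; enqueue B, L, F → queue [A, O, M, C, E, H, G, B, L, F]
Visit A; enqueue K → queue [O, M, C, E, H, G, B, L, F, K]
Visit O → queue [M, C, E, H, G, B, L, F, K]
Visit M; enqueue J, D → queue [C, E, H, G, B, L, F, K, J, D]
Visit C → queue [E, H, G, B, L, F, K, J, D]
Visit E → queue [H, G, B, L, F, K, J, D]
Visit H → queue [G, B, L, F, K, J, D]
Visit G → queue [B, L, F, K, J, D]
Visit B → queue [L, F, K, J, D]
Visit L → queue [F, K, J, D]
Visit F → queue [K, J, D]
Visit K → queue [J, D]
Visit J → queue [D]
Visit D → queue []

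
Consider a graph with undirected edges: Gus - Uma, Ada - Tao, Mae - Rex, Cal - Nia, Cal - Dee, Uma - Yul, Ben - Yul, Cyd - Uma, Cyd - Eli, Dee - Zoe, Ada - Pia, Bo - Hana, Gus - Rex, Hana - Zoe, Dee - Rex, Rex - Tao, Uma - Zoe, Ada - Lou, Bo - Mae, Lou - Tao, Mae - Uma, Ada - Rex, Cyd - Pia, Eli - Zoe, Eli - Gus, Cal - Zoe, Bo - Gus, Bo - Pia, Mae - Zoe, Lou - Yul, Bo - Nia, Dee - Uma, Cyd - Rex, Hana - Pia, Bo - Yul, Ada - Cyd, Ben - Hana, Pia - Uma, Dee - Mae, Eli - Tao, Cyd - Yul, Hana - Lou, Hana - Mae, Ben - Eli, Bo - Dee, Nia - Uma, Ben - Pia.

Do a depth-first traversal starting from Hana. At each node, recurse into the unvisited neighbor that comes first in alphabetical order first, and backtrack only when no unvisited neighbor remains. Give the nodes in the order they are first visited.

Hana → Ben → Eli → Cyd → Ada → Lou → Tao → Rex → Dee → Bo → Gus → Uma → Mae → Zoe → Cal → Nia → Pia → Yul

Visit Hana
Hana → Ben
Ben → Eli
Eli → Cyd
Cyd → Ada
Ada → Lou
Lou → Tao
Tao → Rex
Rex → Dee
Dee → Bo
Bo → Gus
Gus → Uma
Uma → Mae
Mae → Zoe
Zoe → Cal
Cal → Nia
Uma → Pia
Uma → Yul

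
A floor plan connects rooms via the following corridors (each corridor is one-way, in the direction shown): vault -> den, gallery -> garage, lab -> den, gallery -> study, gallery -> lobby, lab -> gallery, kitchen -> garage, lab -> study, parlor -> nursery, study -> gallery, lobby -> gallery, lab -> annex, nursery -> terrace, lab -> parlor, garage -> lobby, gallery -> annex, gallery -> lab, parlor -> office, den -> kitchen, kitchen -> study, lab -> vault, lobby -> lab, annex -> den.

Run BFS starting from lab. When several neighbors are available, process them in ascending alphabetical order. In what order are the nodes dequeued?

lab, annex, den, gallery, parlor, study, vault, kitchen, garage, lobby, nursery, office, terrace

Visit lab; enqueue annex, den, gallery, parlor, study, vault → queue [annex, den, gallery, parlor, study, vault]
Visit annex → queue [den, gallery, parlor, study, vault]
Visit den; enqueue kitchen → queue [gallery, parlor, study, vault, kitchen]
Visit gallery; enqueue garage, lobby → queue [parlor, study, vault, kitchen, garage, lobby]
Visit parlor; enqueue nursery, office → queue [study, vault, kitchen, garage, lobby, nursery, office]
Visit study → queue [vault, kitchen, garage, lobby, nursery, office]
Visit vault → queue [kitchen, garage, lobby, nursery, office]
Visit kitchen → queue [garage, lobby, nursery, office]
Visit garage → queue [lobby, nursery, office]
Visit lobby → queue [nursery, office]
Visit nursery; enqueue terrace → queue [office, terrace]
Visit office → queue [terrace]
Visit terrace → queue []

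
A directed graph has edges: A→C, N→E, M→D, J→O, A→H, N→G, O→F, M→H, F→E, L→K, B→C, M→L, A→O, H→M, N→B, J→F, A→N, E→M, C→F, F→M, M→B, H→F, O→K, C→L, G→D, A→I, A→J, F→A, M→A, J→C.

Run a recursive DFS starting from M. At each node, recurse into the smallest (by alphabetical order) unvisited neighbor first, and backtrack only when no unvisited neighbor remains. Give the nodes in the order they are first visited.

Visit M
M → A
A → C
C → F
F → E
C → L
L → K
A → H
A → I
A → J
J → O
A → N
N → B
N → G
G → D

M, A, C, F, E, L, K, H, I, J, O, N, B, G, D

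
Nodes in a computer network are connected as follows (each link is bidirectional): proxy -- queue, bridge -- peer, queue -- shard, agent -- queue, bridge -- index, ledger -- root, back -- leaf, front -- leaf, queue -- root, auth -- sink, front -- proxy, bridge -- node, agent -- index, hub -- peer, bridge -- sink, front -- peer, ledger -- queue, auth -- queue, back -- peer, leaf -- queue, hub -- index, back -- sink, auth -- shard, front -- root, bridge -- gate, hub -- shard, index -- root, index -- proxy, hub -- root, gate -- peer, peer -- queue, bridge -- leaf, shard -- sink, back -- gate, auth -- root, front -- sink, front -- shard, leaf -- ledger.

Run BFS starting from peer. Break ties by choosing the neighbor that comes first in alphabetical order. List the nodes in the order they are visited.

peer -> back -> bridge -> front -> gate -> hub -> queue -> leaf -> sink -> index -> node -> proxy -> root -> shard -> agent -> auth -> ledger

Visit peer; enqueue back, bridge, front, gate, hub, queue → queue [back, bridge, front, gate, hub, queue]
Visit back; enqueue leaf, sink → queue [bridge, front, gate, hub, queue, leaf, sink]
Visit bridge; enqueue index, node → queue [front, gate, hub, queue, leaf, sink, index, node]
Visit front; enqueue proxy, root, shard → queue [gate, hub, queue, leaf, sink, index, node, proxy, root, shard]
Visit gate → queue [hub, queue, leaf, sink, index, node, proxy, root, shard]
Visit hub → queue [queue, leaf, sink, index, node, proxy, root, shard]
Visit queue; enqueue agent, auth, ledger → queue [leaf, sink, index, node, proxy, root, shard, agent, auth, ledger]
Visit leaf → queue [sink, index, node, proxy, root, shard, agent, auth, ledger]
Visit sink → queue [index, node, proxy, root, shard, agent, auth, ledger]
Visit index → queue [node, proxy, root, shard, agent, auth, ledger]
Visit node → queue [proxy, root, shard, agent, auth, ledger]
Visit proxy → queue [root, shard, agent, auth, ledger]
Visit root → queue [shard, agent, auth, ledger]
Visit shard → queue [agent, auth, ledger]
Visit agent → queue [auth, ledger]
Visit auth → queue [ledger]
Visit ledger → queue []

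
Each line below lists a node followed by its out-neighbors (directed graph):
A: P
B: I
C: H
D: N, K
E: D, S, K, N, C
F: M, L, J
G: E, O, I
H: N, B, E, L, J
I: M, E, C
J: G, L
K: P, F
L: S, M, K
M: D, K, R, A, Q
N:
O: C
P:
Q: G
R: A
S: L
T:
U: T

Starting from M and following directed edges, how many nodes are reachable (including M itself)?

19

BFS from M visits: M, R, Q, K, D, A, G, P, F, N, O, I, E, L, J, C, S, H, B
Reachable nodes: 19 of 21 total.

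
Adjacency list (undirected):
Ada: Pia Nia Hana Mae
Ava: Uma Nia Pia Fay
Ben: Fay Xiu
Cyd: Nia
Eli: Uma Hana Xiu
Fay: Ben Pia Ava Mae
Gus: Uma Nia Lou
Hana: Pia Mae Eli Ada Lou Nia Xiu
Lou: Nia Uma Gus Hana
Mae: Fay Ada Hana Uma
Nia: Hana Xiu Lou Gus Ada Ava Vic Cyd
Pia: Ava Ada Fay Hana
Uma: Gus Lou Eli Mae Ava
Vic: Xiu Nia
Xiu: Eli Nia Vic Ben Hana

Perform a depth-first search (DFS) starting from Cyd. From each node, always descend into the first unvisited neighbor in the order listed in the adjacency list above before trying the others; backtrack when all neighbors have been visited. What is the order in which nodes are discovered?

Cyd, Nia, Hana, Pia, Ava, Uma, Gus, Lou, Eli, Xiu, Vic, Ben, Fay, Mae, Ada

Visit Cyd
Cyd → Nia
Nia → Hana
Hana → Pia
Pia → Ava
Ava → Uma
Uma → Gus
Gus → Lou
Uma → Eli
Eli → Xiu
Xiu → Vic
Xiu → Ben
Ben → Fay
Fay → Mae
Mae → Ada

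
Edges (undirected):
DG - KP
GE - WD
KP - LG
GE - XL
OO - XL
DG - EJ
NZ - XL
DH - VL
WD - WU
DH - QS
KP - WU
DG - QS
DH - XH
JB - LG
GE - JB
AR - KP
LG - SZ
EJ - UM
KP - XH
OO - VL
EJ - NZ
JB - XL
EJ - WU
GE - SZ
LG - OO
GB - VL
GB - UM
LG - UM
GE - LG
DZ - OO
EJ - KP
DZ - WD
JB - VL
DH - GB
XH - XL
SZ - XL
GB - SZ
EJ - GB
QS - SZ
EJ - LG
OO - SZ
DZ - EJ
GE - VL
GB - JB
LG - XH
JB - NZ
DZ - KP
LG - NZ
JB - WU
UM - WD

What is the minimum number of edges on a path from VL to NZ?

2

Level 0: VL
Level 1: DH, GB, GE, JB, OO
Level 2: DZ, EJ, LG, NZ, QS, SZ, UM, WD, WU, XH, XL
Level 3: DG, KP
Level 4: AR
NZ first appears at level 2.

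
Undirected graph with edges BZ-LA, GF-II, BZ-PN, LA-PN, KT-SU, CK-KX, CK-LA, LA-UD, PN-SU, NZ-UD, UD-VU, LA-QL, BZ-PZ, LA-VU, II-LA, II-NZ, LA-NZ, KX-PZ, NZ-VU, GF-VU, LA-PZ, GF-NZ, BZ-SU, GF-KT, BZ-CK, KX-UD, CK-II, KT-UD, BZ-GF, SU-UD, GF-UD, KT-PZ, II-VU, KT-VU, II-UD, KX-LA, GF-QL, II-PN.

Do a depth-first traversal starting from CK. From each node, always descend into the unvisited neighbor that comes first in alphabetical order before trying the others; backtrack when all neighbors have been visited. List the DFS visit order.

Visit CK
CK → BZ
BZ → GF
GF → II
II → LA
LA → KX
KX → PZ
PZ → KT
KT → SU
SU → PN
SU → UD
UD → NZ
NZ → VU
LA → QL

CK, BZ, GF, II, LA, KX, PZ, KT, SU, PN, UD, NZ, VU, QL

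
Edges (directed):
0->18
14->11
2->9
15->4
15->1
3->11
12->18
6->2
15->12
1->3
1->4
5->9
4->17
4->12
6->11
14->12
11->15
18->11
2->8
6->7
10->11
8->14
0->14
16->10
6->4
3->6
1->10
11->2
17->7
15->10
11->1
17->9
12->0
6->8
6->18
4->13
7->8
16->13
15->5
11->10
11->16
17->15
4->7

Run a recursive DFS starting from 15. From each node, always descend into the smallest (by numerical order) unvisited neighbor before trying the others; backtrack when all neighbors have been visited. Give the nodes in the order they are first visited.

15 1 3 6 2 8 14 11 10 16 13 12 0 18 9 4 7 17 5

Visit 15
15 → 1
1 → 3
3 → 6
6 → 2
2 → 8
8 → 14
14 → 11
11 → 10
11 → 16
16 → 13
14 → 12
12 → 0
0 → 18
2 → 9
6 → 4
4 → 7
4 → 17
15 → 5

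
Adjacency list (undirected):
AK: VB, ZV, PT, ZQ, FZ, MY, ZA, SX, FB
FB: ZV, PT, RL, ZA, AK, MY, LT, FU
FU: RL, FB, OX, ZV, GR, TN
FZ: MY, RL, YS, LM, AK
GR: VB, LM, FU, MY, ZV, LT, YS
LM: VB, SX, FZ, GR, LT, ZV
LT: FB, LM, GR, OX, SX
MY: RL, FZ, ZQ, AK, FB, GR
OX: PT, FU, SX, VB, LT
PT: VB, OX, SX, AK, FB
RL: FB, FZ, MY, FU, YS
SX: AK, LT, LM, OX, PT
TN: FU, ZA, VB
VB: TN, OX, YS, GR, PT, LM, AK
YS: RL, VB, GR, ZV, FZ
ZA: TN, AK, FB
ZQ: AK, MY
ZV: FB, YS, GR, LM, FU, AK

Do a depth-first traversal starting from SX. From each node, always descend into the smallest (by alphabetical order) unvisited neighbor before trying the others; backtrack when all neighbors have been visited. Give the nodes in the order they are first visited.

SX → AK → FB → FU → GR → LM → FZ → MY → RL → YS → VB → OX → LT → PT → TN → ZA → ZV → ZQ

Visit SX
SX → AK
AK → FB
FB → FU
FU → GR
GR → LM
LM → FZ
FZ → MY
MY → RL
RL → YS
YS → VB
VB → OX
OX → LT
OX → PT
VB → TN
TN → ZA
YS → ZV
MY → ZQ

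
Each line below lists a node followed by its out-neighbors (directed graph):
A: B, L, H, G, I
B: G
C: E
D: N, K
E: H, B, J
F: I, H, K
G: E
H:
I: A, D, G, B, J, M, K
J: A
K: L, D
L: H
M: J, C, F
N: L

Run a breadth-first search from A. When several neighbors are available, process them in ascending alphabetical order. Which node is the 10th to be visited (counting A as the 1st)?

K

Visit A; enqueue B, G, H, I, L → queue [B, G, H, I, L]
Visit B → queue [G, H, I, L]
Visit G; enqueue E → queue [H, I, L, E]
Visit H → queue [I, L, E]
Visit I; enqueue D, J, K, M → queue [L, E, D, J, K, M]
Visit L → queue [E, D, J, K, M]
Visit E → queue [D, J, K, M]
Visit D; enqueue N → queue [J, K, M, N]
Visit J → queue [K, M, N]
Visit K → queue [M, N]
Visit M; enqueue C, F → queue [N, C, F]
Visit N → queue [C, F]
Visit C → queue [F]
Visit F → queue []

Visit order: A, B, G, H, I, L, E, D, J, K, M, N, C, F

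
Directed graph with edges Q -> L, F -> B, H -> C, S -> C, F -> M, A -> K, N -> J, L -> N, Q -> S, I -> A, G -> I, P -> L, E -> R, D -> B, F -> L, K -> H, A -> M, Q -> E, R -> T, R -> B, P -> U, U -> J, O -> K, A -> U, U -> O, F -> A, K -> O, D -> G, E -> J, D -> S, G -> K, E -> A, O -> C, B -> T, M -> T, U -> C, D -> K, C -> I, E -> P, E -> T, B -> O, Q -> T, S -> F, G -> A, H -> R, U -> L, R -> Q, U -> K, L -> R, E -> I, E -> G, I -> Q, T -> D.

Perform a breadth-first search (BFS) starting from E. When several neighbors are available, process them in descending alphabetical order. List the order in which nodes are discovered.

E, T, R, P, J, I, G, A, D, Q, B, U, L, K, M, S, O, C, N, H, F

Visit E; enqueue T, R, P, J, I, G, A → queue [T, R, P, J, I, G, A]
Visit T; enqueue D → queue [R, P, J, I, G, A, D]
Visit R; enqueue Q, B → queue [P, J, I, G, A, D, Q, B]
Visit P; enqueue U, L → queue [J, I, G, A, D, Q, B, U, L]
Visit J → queue [I, G, A, D, Q, B, U, L]
Visit I → queue [G, A, D, Q, B, U, L]
Visit G; enqueue K → queue [A, D, Q, B, U, L, K]
Visit A; enqueue M → queue [D, Q, B, U, L, K, M]
Visit D; enqueue S → queue [Q, B, U, L, K, M, S]
Visit Q → queue [B, U, L, K, M, S]
Visit B; enqueue O → queue [U, L, K, M, S, O]
Visit U; enqueue C → queue [L, K, M, S, O, C]
Visit L; enqueue N → queue [K, M, S, O, C, N]
Visit K; enqueue H → queue [M, S, O, C, N, H]
Visit M → queue [S, O, C, N, H]
Visit S; enqueue F → queue [O, C, N, H, F]
Visit O → queue [C, N, H, F]
Visit C → queue [N, H, F]
Visit N → queue [H, F]
Visit H → queue [F]
Visit F → queue []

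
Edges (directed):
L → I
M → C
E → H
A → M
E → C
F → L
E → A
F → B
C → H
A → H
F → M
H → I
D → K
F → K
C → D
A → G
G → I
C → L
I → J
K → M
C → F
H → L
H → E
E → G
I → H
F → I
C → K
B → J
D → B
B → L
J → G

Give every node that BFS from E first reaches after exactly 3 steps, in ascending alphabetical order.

B, J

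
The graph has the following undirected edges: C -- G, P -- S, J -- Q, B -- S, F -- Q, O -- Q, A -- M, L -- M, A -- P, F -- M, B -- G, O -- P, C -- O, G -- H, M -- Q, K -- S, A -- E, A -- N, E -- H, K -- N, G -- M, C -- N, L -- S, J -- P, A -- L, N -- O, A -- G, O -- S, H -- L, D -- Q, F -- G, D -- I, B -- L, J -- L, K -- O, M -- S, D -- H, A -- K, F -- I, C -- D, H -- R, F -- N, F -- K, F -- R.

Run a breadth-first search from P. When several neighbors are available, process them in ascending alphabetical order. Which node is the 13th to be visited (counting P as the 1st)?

C

Visit P; enqueue A, J, O, S → queue [A, J, O, S]
Visit A; enqueue E, G, K, L, M, N → queue [J, O, S, E, G, K, L, M, N]
Visit J; enqueue Q → queue [O, S, E, G, K, L, M, N, Q]
Visit O; enqueue C → queue [S, E, G, K, L, M, N, Q, C]
Visit S; enqueue B → queue [E, G, K, L, M, N, Q, C, B]
Visit E; enqueue H → queue [G, K, L, M, N, Q, C, B, H]
Visit G; enqueue F → queue [K, L, M, N, Q, C, B, H, F]
Visit K → queue [L, M, N, Q, C, B, H, F]
Visit L → queue [M, N, Q, C, B, H, F]
Visit M → queue [N, Q, C, B, H, F]
Visit N → queue [Q, C, B, H, F]
Visit Q; enqueue D → queue [C, B, H, F, D]
Visit C → queue [B, H, F, D]
Visit B → queue [H, F, D]
Visit H; enqueue R → queue [F, D, R]
Visit F; enqueue I → queue [D, R, I]
Visit D → queue [R, I]
Visit R → queue [I]
Visit I → queue []

Visit order: P, A, J, O, S, E, G, K, L, M, N, Q, C, B, H, F, D, R, I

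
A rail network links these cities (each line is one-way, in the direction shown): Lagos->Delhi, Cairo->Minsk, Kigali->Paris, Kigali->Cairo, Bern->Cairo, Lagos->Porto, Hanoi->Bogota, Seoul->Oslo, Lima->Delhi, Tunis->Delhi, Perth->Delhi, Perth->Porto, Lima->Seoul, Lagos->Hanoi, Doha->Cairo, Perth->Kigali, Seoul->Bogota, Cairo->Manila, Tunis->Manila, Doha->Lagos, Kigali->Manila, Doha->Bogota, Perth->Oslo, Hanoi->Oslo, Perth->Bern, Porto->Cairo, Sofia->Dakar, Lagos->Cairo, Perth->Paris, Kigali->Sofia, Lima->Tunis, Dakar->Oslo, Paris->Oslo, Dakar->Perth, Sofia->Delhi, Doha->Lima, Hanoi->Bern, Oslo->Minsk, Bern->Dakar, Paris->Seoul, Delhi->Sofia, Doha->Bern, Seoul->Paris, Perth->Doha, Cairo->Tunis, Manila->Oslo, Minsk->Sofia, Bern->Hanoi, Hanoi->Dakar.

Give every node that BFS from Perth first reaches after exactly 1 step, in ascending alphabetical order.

Level 0: Perth
Level 1: Bern, Delhi, Doha, Kigali, Oslo, Paris, Porto
Level 2: Bogota, Cairo, Dakar, Hanoi, Lagos, Lima, Manila, Minsk, Seoul, Sofia
Level 3: Tunis

Bern, Delhi, Doha, Kigali, Oslo, Paris, Porto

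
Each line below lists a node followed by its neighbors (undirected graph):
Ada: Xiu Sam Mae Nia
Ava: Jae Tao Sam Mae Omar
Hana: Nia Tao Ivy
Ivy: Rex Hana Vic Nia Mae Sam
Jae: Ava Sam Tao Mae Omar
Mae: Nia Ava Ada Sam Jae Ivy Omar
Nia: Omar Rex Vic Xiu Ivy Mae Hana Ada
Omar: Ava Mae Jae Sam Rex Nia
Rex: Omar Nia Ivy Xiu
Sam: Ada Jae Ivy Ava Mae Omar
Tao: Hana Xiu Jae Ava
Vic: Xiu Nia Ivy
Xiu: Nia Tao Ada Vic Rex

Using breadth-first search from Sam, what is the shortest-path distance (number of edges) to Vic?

Level 0: Sam
Level 1: Ada, Ava, Ivy, Jae, Mae, Omar
Level 2: Hana, Nia, Rex, Tao, Vic, Xiu
Vic first appears at level 2.

2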